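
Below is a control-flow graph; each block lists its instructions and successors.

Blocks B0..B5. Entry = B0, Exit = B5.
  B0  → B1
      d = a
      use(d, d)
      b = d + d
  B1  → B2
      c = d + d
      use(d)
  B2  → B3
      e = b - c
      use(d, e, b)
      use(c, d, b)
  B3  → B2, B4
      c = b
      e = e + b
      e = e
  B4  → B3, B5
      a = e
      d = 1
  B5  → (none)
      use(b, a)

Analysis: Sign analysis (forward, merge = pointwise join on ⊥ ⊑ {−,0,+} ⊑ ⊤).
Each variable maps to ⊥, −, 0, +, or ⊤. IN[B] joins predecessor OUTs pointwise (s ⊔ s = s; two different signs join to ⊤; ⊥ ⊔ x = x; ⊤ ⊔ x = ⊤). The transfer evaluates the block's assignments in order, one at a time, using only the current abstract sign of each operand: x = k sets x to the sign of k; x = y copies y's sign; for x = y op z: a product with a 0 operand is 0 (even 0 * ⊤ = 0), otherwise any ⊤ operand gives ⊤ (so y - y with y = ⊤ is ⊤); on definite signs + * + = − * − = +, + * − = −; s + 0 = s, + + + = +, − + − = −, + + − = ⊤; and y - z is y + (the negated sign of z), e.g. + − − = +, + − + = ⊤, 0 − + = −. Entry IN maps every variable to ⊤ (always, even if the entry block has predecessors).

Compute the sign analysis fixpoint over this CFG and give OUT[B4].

Per-block solution:
  B0: | IN=(all ⊤) | OUT=(all ⊤)
  B1: | IN=(all ⊤) | OUT=(all ⊤)
  B2: | IN=(all ⊤) | OUT=(all ⊤)
  B3: | IN=(all ⊤) | OUT=(all ⊤)
  B4: | IN=(all ⊤) | OUT={d:+; rest ⊤}
  B5: | IN={d:+; rest ⊤} | OUT={d:+; rest ⊤}

Merge at B4: IN[B4] = OUT[B3] = {a: ⊤, b: ⊤, c: ⊤, d: ⊤, e: ⊤, f: ⊤}
Applying B4's transfer function to that IN value gives OUT[B4] (row B4 above).

Answer: {a: ⊤, b: ⊤, c: ⊤, d: +, e: ⊤, f: ⊤}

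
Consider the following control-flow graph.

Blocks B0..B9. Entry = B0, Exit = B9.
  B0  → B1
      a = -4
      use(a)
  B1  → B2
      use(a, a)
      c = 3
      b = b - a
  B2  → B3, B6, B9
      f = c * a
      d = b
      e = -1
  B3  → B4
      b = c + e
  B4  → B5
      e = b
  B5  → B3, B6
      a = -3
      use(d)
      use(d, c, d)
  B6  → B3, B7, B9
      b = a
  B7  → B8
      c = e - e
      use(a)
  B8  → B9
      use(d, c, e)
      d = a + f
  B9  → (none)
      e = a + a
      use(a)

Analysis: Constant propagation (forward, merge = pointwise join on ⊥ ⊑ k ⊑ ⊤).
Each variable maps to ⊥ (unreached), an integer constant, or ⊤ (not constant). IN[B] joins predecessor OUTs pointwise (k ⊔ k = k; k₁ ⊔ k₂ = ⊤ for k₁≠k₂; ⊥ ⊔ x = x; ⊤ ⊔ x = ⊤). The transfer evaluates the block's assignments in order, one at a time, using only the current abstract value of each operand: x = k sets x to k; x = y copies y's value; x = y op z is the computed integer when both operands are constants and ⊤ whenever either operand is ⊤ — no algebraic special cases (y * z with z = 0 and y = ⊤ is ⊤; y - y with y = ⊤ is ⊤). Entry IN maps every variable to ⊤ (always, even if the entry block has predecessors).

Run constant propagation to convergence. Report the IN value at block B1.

Fixpoint table:
  B0:  IN=(all ⊤)  OUT={a:-4; rest ⊤}
  B1:  IN={a:-4; rest ⊤}  OUT={a:-4, c:3; rest ⊤}
  B2:  IN={a:-4, c:3; rest ⊤}  OUT={a:-4, c:3, e:-1, f:-12; rest ⊤}
  B3:  IN={c:3, f:-12; rest ⊤}  OUT={c:3, f:-12; rest ⊤}
  B4:  IN={c:3, f:-12; rest ⊤}  OUT={c:3, f:-12; rest ⊤}
  B5:  IN={c:3, f:-12; rest ⊤}  OUT={a:-3, c:3, f:-12; rest ⊤}
  B6:  IN={c:3, f:-12; rest ⊤}  OUT={c:3, f:-12; rest ⊤}
  B7:  IN={c:3, f:-12; rest ⊤}  OUT={f:-12; rest ⊤}
  B8:  IN={f:-12; rest ⊤}  OUT={f:-12; rest ⊤}
  B9:  IN={f:-12; rest ⊤}  OUT={f:-12; rest ⊤}

Merge at B1: IN[B1] = OUT[B0] = {a: -4, b: ⊤, c: ⊤, d: ⊤, e: ⊤, f: ⊤}

Answer: {a: -4, b: ⊤, c: ⊤, d: ⊤, e: ⊤, f: ⊤}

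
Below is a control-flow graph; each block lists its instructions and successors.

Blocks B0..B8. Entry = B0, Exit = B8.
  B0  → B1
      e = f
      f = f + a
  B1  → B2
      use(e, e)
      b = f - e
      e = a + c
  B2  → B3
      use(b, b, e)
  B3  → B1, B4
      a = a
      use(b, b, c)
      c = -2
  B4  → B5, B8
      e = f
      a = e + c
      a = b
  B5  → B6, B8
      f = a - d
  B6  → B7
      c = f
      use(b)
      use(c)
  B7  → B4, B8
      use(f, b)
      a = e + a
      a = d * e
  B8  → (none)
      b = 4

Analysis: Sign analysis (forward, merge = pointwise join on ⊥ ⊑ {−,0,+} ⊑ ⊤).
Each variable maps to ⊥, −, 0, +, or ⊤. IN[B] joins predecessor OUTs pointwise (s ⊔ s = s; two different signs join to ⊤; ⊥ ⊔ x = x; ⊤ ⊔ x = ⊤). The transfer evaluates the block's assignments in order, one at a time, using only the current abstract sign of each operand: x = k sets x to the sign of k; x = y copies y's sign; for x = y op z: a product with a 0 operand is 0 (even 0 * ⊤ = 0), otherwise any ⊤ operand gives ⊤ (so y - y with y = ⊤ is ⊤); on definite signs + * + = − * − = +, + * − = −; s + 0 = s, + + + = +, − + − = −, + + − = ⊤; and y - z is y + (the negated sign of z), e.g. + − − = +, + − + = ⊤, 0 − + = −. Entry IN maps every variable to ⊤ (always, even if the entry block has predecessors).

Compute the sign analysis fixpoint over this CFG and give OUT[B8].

Fixpoint table:
  B0:   IN=(all ⊤)   OUT=(all ⊤)
  B1:   IN=(all ⊤)   OUT=(all ⊤)
  B2:   IN=(all ⊤)   OUT=(all ⊤)
  B3:   IN=(all ⊤)   OUT={c:-; rest ⊤}
  B4:   IN=(all ⊤)   OUT=(all ⊤)
  B5:   IN=(all ⊤)   OUT=(all ⊤)
  B6:   IN=(all ⊤)   OUT=(all ⊤)
  B7:   IN=(all ⊤)   OUT=(all ⊤)
  B8:   IN=(all ⊤)   OUT={b:+; rest ⊤}

Merge at B8: IN[B8] = OUT[B4] ⊔ OUT[B5] ⊔ OUT[B7] = {a: ⊤, b: ⊤, c: ⊤, d: ⊤, e: ⊤, f: ⊤}
Applying B8's transfer function to that IN value gives OUT[B8] (row B8 above).

Answer: {a: ⊤, b: +, c: ⊤, d: ⊤, e: ⊤, f: ⊤}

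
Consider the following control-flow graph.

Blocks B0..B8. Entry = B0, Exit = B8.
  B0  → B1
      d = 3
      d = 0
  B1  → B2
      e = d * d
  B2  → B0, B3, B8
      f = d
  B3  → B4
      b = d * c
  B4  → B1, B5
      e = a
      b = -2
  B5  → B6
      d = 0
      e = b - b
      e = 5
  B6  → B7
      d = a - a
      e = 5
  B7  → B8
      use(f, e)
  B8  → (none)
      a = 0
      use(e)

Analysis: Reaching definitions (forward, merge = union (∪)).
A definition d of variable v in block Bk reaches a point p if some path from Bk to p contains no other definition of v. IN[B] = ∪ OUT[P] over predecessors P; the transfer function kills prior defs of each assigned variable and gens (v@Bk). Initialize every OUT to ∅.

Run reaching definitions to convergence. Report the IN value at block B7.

Answer: {b@B4, d@B6, e@B6, f@B2}

Derivation:
Fixpoint table:
  B0: | IN={b@B4, d@B0, e@B1, f@B2} | OUT={b@B4, d@B0, e@B1, f@B2}
  B1: | IN={b@B4, d@B0, e@B1, e@B4, f@B2} | OUT={b@B4, d@B0, e@B1, f@B2}
  B2: | IN={b@B4, d@B0, e@B1, f@B2} | OUT={b@B4, d@B0, e@B1, f@B2}
  B3: | IN={b@B4, d@B0, e@B1, f@B2} | OUT={b@B3, d@B0, e@B1, f@B2}
  B4: | IN={b@B3, d@B0, e@B1, f@B2} | OUT={b@B4, d@B0, e@B4, f@B2}
  B5: | IN={b@B4, d@B0, e@B4, f@B2} | OUT={b@B4, d@B5, e@B5, f@B2}
  B6: | IN={b@B4, d@B5, e@B5, f@B2} | OUT={b@B4, d@B6, e@B6, f@B2}
  B7: | IN={b@B4, d@B6, e@B6, f@B2} | OUT={b@B4, d@B6, e@B6, f@B2}
  B8: | IN={b@B4, d@B0, d@B6, e@B1, e@B6, f@B2} | OUT={a@B8, b@B4, d@B0, d@B6, e@B1, e@B6, f@B2}

Merge at B7: IN[B7] = OUT[B6] = {b@B4, d@B6, e@B6, f@B2}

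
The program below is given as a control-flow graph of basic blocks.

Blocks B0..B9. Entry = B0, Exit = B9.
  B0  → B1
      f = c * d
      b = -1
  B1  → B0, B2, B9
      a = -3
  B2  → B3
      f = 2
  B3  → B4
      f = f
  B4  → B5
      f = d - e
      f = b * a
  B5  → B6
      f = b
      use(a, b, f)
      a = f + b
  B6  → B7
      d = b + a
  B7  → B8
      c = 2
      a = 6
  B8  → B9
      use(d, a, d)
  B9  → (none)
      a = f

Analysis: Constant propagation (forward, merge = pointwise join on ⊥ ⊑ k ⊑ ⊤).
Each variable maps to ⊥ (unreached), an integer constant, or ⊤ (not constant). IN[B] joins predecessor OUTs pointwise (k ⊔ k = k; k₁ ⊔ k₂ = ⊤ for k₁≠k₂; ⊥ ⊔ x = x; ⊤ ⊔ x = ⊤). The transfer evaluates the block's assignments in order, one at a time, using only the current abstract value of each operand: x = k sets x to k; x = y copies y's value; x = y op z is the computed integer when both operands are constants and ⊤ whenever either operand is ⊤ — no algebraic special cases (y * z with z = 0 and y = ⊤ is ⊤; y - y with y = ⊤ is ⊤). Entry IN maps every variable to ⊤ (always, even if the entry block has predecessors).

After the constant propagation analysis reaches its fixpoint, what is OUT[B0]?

Converged values:
  B0:   IN=(all ⊤)   OUT={b:-1; rest ⊤}
  B1:   IN={b:-1; rest ⊤}   OUT={a:-3, b:-1; rest ⊤}
  B2:   IN={a:-3, b:-1; rest ⊤}   OUT={a:-3, b:-1, f:2; rest ⊤}
  B3:   IN={a:-3, b:-1, f:2; rest ⊤}   OUT={a:-3, b:-1, f:2; rest ⊤}
  B4:   IN={a:-3, b:-1, f:2; rest ⊤}   OUT={a:-3, b:-1, f:3; rest ⊤}
  B5:   IN={a:-3, b:-1, f:3; rest ⊤}   OUT={a:-2, b:-1, f:-1; rest ⊤}
  B6:   IN={a:-2, b:-1, f:-1; rest ⊤}   OUT={a:-2, b:-1, d:-3, f:-1; rest ⊤}
  B7:   IN={a:-2, b:-1, d:-3, f:-1; rest ⊤}   OUT={a:6, b:-1, c:2, d:-3, f:-1; rest ⊤}
  B8:   IN={a:6, b:-1, c:2, d:-3, f:-1; rest ⊤}   OUT={a:6, b:-1, c:2, d:-3, f:-1; rest ⊤}
  B9:   IN={b:-1; rest ⊤}   OUT={b:-1; rest ⊤}

Merge at B0 (entry node, so the boundary value (all ⊤) is joined with the incoming edge(s)): IN[B0] = (all ⊤) ⊔ OUT[B1] = {a: ⊤, b: ⊤, c: ⊤, d: ⊤, e: ⊤, f: ⊤}
Applying B0's transfer function to that IN value gives OUT[B0] (row B0 above).

Answer: {a: ⊤, b: -1, c: ⊤, d: ⊤, e: ⊤, f: ⊤}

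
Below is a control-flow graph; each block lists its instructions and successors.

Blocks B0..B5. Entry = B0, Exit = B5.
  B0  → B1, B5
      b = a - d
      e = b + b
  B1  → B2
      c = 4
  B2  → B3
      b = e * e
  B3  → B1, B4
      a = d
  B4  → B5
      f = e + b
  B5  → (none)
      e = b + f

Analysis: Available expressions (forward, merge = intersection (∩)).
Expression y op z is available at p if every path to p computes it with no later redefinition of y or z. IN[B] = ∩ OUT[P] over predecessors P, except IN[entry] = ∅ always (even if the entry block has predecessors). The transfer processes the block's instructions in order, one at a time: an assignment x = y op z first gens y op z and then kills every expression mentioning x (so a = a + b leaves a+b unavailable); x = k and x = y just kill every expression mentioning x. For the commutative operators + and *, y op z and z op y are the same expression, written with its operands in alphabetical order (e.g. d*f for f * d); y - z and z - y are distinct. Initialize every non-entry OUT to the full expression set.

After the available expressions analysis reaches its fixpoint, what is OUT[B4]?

Fixpoint table:
  B0: | IN={} | OUT={a-d, b+b}
  B1: | IN={} | OUT={}
  B2: | IN={} | OUT={e*e}
  B3: | IN={e*e} | OUT={e*e}
  B4: | IN={e*e} | OUT={b+e, e*e}
  B5: | IN={} | OUT={b+f}

Merge at B4: IN[B4] = OUT[B3] = {e*e}
Applying B4's transfer function to that IN value gives OUT[B4] (row B4 above).

Answer: {b+e, e*e}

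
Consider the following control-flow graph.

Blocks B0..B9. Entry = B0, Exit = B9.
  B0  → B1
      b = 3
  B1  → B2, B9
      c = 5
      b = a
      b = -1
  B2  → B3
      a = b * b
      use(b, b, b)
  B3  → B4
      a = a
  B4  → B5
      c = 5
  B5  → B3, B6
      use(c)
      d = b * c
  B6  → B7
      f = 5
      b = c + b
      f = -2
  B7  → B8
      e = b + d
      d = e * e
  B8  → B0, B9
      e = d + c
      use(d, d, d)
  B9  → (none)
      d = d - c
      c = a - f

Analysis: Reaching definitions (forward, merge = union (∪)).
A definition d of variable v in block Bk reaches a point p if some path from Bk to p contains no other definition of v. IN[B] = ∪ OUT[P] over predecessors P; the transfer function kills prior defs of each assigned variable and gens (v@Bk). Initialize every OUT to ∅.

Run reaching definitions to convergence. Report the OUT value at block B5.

Fixpoint table:
  B0:   IN={a@B3, b@B6, c@B4, d@B7, e@B8, f@B6}   OUT={a@B3, b@B0, c@B4, d@B7, e@B8, f@B6}
  B1:   IN={a@B3, b@B0, c@B4, d@B7, e@B8, f@B6}   OUT={a@B3, b@B1, c@B1, d@B7, e@B8, f@B6}
  B2:   IN={a@B3, b@B1, c@B1, d@B7, e@B8, f@B6}   OUT={a@B2, b@B1, c@B1, d@B7, e@B8, f@B6}
  B3:   IN={a@B2, a@B3, b@B1, c@B1, c@B4, d@B5, d@B7, e@B8, f@B6}   OUT={a@B3, b@B1, c@B1, c@B4, d@B5, d@B7, e@B8, f@B6}
  B4:   IN={a@B3, b@B1, c@B1, c@B4, d@B5, d@B7, e@B8, f@B6}   OUT={a@B3, b@B1, c@B4, d@B5, d@B7, e@B8, f@B6}
  B5:   IN={a@B3, b@B1, c@B4, d@B5, d@B7, e@B8, f@B6}   OUT={a@B3, b@B1, c@B4, d@B5, e@B8, f@B6}
  B6:   IN={a@B3, b@B1, c@B4, d@B5, e@B8, f@B6}   OUT={a@B3, b@B6, c@B4, d@B5, e@B8, f@B6}
  B7:   IN={a@B3, b@B6, c@B4, d@B5, e@B8, f@B6}   OUT={a@B3, b@B6, c@B4, d@B7, e@B7, f@B6}
  B8:   IN={a@B3, b@B6, c@B4, d@B7, e@B7, f@B6}   OUT={a@B3, b@B6, c@B4, d@B7, e@B8, f@B6}
  B9:   IN={a@B3, b@B1, b@B6, c@B1, c@B4, d@B7, e@B8, f@B6}   OUT={a@B3, b@B1, b@B6, c@B9, d@B9, e@B8, f@B6}

Merge at B5: IN[B5] = OUT[B4] = {a@B3, b@B1, c@B4, d@B5, d@B7, e@B8, f@B6}
Applying B5's transfer function to that IN value gives OUT[B5] (row B5 above).

Answer: {a@B3, b@B1, c@B4, d@B5, e@B8, f@B6}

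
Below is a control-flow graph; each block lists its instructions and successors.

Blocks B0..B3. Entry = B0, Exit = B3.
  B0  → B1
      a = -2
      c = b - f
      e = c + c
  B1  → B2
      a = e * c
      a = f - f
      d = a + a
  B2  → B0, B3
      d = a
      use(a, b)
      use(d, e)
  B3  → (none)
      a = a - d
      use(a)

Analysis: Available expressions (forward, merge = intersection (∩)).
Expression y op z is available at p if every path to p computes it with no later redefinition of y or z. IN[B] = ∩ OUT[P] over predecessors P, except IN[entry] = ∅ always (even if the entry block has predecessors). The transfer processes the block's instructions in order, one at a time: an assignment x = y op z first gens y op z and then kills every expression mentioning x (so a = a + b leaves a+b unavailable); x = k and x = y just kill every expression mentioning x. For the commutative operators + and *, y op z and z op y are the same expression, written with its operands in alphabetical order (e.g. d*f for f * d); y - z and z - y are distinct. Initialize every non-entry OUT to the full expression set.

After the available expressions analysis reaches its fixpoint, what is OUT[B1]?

Fixpoint table:
  B0:  IN={}  OUT={b-f, c+c}
  B1:  IN={b-f, c+c}  OUT={a+a, b-f, c*e, c+c, f-f}
  B2:  IN={a+a, b-f, c*e, c+c, f-f}  OUT={a+a, b-f, c*e, c+c, f-f}
  B3:  IN={a+a, b-f, c*e, c+c, f-f}  OUT={b-f, c*e, c+c, f-f}

Merge at B1: IN[B1] = OUT[B0] = {b-f, c+c}
Applying B1's transfer function to that IN value gives OUT[B1] (row B1 above).

Answer: {a+a, b-f, c*e, c+c, f-f}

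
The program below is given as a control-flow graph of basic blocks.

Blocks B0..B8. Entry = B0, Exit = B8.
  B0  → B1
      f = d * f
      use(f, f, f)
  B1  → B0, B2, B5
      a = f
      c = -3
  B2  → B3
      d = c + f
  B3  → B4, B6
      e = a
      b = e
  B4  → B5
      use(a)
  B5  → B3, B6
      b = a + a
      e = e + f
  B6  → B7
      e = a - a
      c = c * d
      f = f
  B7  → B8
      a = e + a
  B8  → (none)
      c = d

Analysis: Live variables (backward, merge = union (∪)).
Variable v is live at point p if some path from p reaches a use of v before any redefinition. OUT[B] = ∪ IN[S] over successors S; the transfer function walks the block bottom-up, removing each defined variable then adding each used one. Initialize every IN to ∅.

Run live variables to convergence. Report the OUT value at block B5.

Answer: {a, c, d, f}

Derivation:
Converged values:
  B0:  IN={d, e, f}  OUT={d, e, f}
  B1:  IN={d, e, f}  OUT={a, c, d, e, f}
  B2:  IN={a, c, f}  OUT={a, c, d, f}
  B3:  IN={a, c, d, f}  OUT={a, c, d, e, f}
  B4:  IN={a, c, d, e, f}  OUT={a, c, d, e, f}
  B5:  IN={a, c, d, e, f}  OUT={a, c, d, f}
  B6:  IN={a, c, d, f}  OUT={a, d, e}
  B7:  IN={a, d, e}  OUT={d}
  B8:  IN={d}  OUT={}

Merge at B5: OUT[B5] = IN[B3] ⊔ IN[B6] = {a, c, d, f}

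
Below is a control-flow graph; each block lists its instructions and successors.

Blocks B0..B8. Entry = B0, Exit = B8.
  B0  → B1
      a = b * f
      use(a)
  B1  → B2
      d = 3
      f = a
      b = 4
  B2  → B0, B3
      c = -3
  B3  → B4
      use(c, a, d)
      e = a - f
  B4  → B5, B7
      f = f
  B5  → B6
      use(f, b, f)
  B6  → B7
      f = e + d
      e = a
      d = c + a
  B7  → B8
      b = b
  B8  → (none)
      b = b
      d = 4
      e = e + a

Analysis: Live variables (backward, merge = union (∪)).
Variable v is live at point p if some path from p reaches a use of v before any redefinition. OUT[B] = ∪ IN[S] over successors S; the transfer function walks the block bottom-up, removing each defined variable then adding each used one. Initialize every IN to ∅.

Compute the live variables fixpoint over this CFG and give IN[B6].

Answer: {a, b, c, d, e}

Trace:
Converged values:
  B0:  IN={b, f}  OUT={a}
  B1:  IN={a}  OUT={a, b, d, f}
  B2:  IN={a, b, d, f}  OUT={a, b, c, d, f}
  B3:  IN={a, b, c, d, f}  OUT={a, b, c, d, e, f}
  B4:  IN={a, b, c, d, e, f}  OUT={a, b, c, d, e, f}
  B5:  IN={a, b, c, d, e, f}  OUT={a, b, c, d, e}
  B6:  IN={a, b, c, d, e}  OUT={a, b, e}
  B7:  IN={a, b, e}  OUT={a, b, e}
  B8:  IN={a, b, e}  OUT={}

Merge at B6: OUT[B6] = IN[B7] = {a, b, e}
Applying B6's transfer function to that OUT value gives IN[B6] (row B6 above).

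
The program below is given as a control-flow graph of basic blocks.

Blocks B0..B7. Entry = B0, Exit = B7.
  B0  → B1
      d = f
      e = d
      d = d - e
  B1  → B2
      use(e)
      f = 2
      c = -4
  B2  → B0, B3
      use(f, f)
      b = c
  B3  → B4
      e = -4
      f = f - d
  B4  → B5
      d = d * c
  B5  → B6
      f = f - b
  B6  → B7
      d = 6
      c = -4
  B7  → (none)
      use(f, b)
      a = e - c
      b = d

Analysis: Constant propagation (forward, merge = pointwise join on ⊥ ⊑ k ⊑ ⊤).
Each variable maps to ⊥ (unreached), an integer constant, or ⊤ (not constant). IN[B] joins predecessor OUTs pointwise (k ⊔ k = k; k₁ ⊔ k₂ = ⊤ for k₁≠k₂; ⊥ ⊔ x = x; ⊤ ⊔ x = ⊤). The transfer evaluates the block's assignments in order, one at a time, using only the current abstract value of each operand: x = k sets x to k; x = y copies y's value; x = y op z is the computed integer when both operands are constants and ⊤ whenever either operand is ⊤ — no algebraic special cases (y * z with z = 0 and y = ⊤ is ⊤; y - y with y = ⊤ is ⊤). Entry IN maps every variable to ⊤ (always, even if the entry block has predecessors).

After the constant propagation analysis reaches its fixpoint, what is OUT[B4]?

Answer: {a: ⊤, b: -4, c: -4, d: ⊤, e: -4, f: ⊤}

Derivation:
Converged values:
  B0: | IN=(all ⊤) | OUT=(all ⊤)
  B1: | IN=(all ⊤) | OUT={c:-4, f:2; rest ⊤}
  B2: | IN={c:-4, f:2; rest ⊤} | OUT={b:-4, c:-4, f:2; rest ⊤}
  B3: | IN={b:-4, c:-4, f:2; rest ⊤} | OUT={b:-4, c:-4, e:-4; rest ⊤}
  B4: | IN={b:-4, c:-4, e:-4; rest ⊤} | OUT={b:-4, c:-4, e:-4; rest ⊤}
  B5: | IN={b:-4, c:-4, e:-4; rest ⊤} | OUT={b:-4, c:-4, e:-4; rest ⊤}
  B6: | IN={b:-4, c:-4, e:-4; rest ⊤} | OUT={b:-4, c:-4, d:6, e:-4; rest ⊤}
  B7: | IN={b:-4, c:-4, d:6, e:-4; rest ⊤} | OUT={a:0, b:6, c:-4, d:6, e:-4; rest ⊤}

Merge at B4: IN[B4] = OUT[B3] = {a: ⊤, b: -4, c: -4, d: ⊤, e: -4, f: ⊤}
Applying B4's transfer function to that IN value gives OUT[B4] (row B4 above).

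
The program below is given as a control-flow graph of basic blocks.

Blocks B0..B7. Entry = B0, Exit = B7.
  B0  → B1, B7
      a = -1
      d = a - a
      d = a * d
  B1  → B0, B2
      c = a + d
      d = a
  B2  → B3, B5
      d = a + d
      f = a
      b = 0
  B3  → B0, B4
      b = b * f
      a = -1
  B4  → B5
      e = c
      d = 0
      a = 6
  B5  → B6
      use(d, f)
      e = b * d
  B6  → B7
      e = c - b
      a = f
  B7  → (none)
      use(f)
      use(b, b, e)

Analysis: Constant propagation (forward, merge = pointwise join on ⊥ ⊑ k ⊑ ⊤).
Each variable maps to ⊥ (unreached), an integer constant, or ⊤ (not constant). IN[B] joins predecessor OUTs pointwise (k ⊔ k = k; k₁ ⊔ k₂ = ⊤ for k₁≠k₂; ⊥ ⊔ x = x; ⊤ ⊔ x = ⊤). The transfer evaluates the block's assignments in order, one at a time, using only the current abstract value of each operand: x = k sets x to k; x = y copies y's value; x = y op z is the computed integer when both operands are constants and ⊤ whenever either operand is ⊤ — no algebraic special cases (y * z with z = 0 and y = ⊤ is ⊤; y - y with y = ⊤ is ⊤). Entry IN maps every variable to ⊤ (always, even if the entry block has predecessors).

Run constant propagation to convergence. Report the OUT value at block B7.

Answer: {a: -1, b: ⊤, c: ⊤, d: ⊤, e: ⊤, f: ⊤}

Trace:
Converged values:
  B0:   IN=(all ⊤)   OUT={a:-1, d:0; rest ⊤}
  B1:   IN={a:-1, d:0; rest ⊤}   OUT={a:-1, c:-1, d:-1; rest ⊤}
  B2:   IN={a:-1, c:-1, d:-1; rest ⊤}   OUT={a:-1, b:0, c:-1, d:-2, f:-1; rest ⊤}
  B3:   IN={a:-1, b:0, c:-1, d:-2, f:-1; rest ⊤}   OUT={a:-1, b:0, c:-1, d:-2, f:-1; rest ⊤}
  B4:   IN={a:-1, b:0, c:-1, d:-2, f:-1; rest ⊤}   OUT={a:6, b:0, c:-1, d:0, e:-1, f:-1; rest ⊤}
  B5:   IN={b:0, c:-1, f:-1; rest ⊤}   OUT={b:0, c:-1, f:-1; rest ⊤}
  B6:   IN={b:0, c:-1, f:-1; rest ⊤}   OUT={a:-1, b:0, c:-1, e:-1, f:-1; rest ⊤}
  B7:   IN={a:-1; rest ⊤}   OUT={a:-1; rest ⊤}

Merge at B7: IN[B7] = OUT[B0] ⊔ OUT[B6] = {a: -1, b: ⊤, c: ⊤, d: ⊤, e: ⊤, f: ⊤}
Applying B7's transfer function to that IN value gives OUT[B7] (row B7 above).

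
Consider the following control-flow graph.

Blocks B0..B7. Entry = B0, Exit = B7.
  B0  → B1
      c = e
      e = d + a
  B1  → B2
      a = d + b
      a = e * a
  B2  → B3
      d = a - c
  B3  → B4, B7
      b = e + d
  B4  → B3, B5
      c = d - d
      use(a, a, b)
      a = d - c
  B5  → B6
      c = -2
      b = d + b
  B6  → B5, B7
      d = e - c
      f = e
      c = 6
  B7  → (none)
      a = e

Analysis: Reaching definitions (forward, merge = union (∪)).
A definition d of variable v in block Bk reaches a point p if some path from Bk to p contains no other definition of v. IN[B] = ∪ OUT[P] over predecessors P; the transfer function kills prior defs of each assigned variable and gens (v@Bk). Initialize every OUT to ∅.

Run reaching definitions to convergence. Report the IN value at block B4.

Per-block solution:
  B0:  IN={}  OUT={c@B0, e@B0}
  B1:  IN={c@B0, e@B0}  OUT={a@B1, c@B0, e@B0}
  B2:  IN={a@B1, c@B0, e@B0}  OUT={a@B1, c@B0, d@B2, e@B0}
  B3:  IN={a@B1, a@B4, b@B3, c@B0, c@B4, d@B2, e@B0}  OUT={a@B1, a@B4, b@B3, c@B0, c@B4, d@B2, e@B0}
  B4:  IN={a@B1, a@B4, b@B3, c@B0, c@B4, d@B2, e@B0}  OUT={a@B4, b@B3, c@B4, d@B2, e@B0}
  B5:  IN={a@B4, b@B3, b@B5, c@B4, c@B6, d@B2, d@B6, e@B0, f@B6}  OUT={a@B4, b@B5, c@B5, d@B2, d@B6, e@B0, f@B6}
  B6:  IN={a@B4, b@B5, c@B5, d@B2, d@B6, e@B0, f@B6}  OUT={a@B4, b@B5, c@B6, d@B6, e@B0, f@B6}
  B7:  IN={a@B1, a@B4, b@B3, b@B5, c@B0, c@B4, c@B6, d@B2, d@B6, e@B0, f@B6}  OUT={a@B7, b@B3, b@B5, c@B0, c@B4, c@B6, d@B2, d@B6, e@B0, f@B6}

Merge at B4: IN[B4] = OUT[B3] = {a@B1, a@B4, b@B3, c@B0, c@B4, d@B2, e@B0}

Answer: {a@B1, a@B4, b@B3, c@B0, c@B4, d@B2, e@B0}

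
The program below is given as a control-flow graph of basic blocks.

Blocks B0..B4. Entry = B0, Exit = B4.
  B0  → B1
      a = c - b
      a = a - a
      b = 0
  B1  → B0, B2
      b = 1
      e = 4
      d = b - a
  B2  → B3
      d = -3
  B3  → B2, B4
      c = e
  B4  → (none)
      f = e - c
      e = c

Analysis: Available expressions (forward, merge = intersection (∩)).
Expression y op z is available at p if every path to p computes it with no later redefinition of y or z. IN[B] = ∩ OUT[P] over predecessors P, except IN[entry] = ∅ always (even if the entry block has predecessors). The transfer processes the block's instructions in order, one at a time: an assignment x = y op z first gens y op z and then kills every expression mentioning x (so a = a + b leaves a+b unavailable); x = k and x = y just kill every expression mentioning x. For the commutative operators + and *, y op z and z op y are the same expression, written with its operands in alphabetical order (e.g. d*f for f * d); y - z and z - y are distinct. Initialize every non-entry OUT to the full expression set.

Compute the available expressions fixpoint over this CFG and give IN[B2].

Fixpoint table:
  B0:  IN={}  OUT={}
  B1:  IN={}  OUT={b-a}
  B2:  IN={b-a}  OUT={b-a}
  B3:  IN={b-a}  OUT={b-a}
  B4:  IN={b-a}  OUT={b-a}

Merge at B2: IN[B2] = OUT[B1] ∩ OUT[B3] = {b-a}

Answer: {b-a}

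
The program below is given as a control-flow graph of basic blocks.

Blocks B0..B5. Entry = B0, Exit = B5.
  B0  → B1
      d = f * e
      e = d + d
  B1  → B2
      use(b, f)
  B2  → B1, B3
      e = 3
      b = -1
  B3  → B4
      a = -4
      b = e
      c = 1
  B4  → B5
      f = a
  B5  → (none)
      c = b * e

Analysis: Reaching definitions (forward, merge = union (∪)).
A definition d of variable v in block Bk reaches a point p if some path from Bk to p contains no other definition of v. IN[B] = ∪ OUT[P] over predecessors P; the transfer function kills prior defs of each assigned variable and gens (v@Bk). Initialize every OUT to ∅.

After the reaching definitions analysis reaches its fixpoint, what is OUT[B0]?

Fixpoint table:
  B0:   IN={}   OUT={d@B0, e@B0}
  B1:   IN={b@B2, d@B0, e@B0, e@B2}   OUT={b@B2, d@B0, e@B0, e@B2}
  B2:   IN={b@B2, d@B0, e@B0, e@B2}   OUT={b@B2, d@B0, e@B2}
  B3:   IN={b@B2, d@B0, e@B2}   OUT={a@B3, b@B3, c@B3, d@B0, e@B2}
  B4:   IN={a@B3, b@B3, c@B3, d@B0, e@B2}   OUT={a@B3, b@B3, c@B3, d@B0, e@B2, f@B4}
  B5:   IN={a@B3, b@B3, c@B3, d@B0, e@B2, f@B4}   OUT={a@B3, b@B3, c@B5, d@B0, e@B2, f@B4}

B0 is the boundary node: IN[B0] = {}
Applying B0's transfer function to that IN value gives OUT[B0] (row B0 above).

Answer: {d@B0, e@B0}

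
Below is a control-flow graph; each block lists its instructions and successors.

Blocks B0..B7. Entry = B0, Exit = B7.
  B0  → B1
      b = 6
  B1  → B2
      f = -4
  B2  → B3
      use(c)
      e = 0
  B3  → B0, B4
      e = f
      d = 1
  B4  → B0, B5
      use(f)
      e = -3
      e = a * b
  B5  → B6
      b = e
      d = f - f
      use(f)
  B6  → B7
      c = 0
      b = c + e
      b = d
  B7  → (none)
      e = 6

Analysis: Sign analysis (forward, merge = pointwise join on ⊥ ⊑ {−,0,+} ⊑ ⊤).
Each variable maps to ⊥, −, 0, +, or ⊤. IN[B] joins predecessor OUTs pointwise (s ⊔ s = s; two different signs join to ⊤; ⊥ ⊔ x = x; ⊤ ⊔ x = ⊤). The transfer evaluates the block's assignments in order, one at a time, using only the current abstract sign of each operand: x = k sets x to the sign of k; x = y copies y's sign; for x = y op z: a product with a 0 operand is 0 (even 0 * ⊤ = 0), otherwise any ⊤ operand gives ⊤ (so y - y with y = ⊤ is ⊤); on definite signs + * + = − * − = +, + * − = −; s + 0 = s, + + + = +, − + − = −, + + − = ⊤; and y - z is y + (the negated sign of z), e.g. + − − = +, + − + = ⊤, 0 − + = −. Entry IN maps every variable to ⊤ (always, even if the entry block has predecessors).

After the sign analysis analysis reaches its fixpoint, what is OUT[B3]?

Fixpoint table:
  B0: | IN=(all ⊤) | OUT={b:+; rest ⊤}
  B1: | IN={b:+; rest ⊤} | OUT={b:+, f:-; rest ⊤}
  B2: | IN={b:+, f:-; rest ⊤} | OUT={b:+, e:0, f:-; rest ⊤}
  B3: | IN={b:+, e:0, f:-; rest ⊤} | OUT={b:+, d:+, e:-, f:-; rest ⊤}
  B4: | IN={b:+, d:+, e:-, f:-; rest ⊤} | OUT={b:+, d:+, f:-; rest ⊤}
  B5: | IN={b:+, d:+, f:-; rest ⊤} | OUT={f:-; rest ⊤}
  B6: | IN={f:-; rest ⊤} | OUT={c:0, f:-; rest ⊤}
  B7: | IN={c:0, f:-; rest ⊤} | OUT={c:0, e:+, f:-; rest ⊤}

Merge at B3: IN[B3] = OUT[B2] = {a: ⊤, b: +, c: ⊤, d: ⊤, e: 0, f: -}
Applying B3's transfer function to that IN value gives OUT[B3] (row B3 above).

Answer: {a: ⊤, b: +, c: ⊤, d: +, e: -, f: -}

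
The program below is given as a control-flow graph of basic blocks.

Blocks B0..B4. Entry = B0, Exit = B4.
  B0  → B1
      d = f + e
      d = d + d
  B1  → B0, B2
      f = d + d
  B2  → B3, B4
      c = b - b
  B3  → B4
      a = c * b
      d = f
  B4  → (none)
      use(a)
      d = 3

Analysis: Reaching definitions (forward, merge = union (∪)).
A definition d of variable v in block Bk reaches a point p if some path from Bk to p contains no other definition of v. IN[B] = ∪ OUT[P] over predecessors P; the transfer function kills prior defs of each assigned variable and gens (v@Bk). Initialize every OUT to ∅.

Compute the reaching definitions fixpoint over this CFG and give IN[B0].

Per-block solution:
  B0: | IN={d@B0, f@B1} | OUT={d@B0, f@B1}
  B1: | IN={d@B0, f@B1} | OUT={d@B0, f@B1}
  B2: | IN={d@B0, f@B1} | OUT={c@B2, d@B0, f@B1}
  B3: | IN={c@B2, d@B0, f@B1} | OUT={a@B3, c@B2, d@B3, f@B1}
  B4: | IN={a@B3, c@B2, d@B0, d@B3, f@B1} | OUT={a@B3, c@B2, d@B4, f@B1}

Merge at B0 (entry node, so the boundary value {} is joined with the incoming edge(s)): IN[B0] = {} ⊔ OUT[B1] = {d@B0, f@B1}

Answer: {d@B0, f@B1}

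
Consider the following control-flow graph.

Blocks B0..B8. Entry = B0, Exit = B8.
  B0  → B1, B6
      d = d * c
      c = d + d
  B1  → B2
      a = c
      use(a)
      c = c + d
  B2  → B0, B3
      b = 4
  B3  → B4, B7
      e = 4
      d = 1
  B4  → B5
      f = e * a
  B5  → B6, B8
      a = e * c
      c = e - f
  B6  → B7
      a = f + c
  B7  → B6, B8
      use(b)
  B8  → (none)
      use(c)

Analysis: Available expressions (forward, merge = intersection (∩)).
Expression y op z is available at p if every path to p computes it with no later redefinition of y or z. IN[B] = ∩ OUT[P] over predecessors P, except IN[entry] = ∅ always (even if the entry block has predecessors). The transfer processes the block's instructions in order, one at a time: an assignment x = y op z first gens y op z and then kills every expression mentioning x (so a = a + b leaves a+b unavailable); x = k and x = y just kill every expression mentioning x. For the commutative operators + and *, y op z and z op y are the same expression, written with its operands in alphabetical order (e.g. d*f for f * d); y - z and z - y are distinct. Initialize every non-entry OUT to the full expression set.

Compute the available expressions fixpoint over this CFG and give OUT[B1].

Answer: {d+d}

Derivation:
Fixpoint table:
  B0:  IN={}  OUT={d+d}
  B1:  IN={d+d}  OUT={d+d}
  B2:  IN={d+d}  OUT={d+d}
  B3:  IN={d+d}  OUT={}
  B4:  IN={}  OUT={a*e}
  B5:  IN={a*e}  OUT={e-f}
  B6:  IN={}  OUT={c+f}
  B7:  IN={}  OUT={}
  B8:  IN={}  OUT={}

Merge at B1: IN[B1] = OUT[B0] = {d+d}
Applying B1's transfer function to that IN value gives OUT[B1] (row B1 above).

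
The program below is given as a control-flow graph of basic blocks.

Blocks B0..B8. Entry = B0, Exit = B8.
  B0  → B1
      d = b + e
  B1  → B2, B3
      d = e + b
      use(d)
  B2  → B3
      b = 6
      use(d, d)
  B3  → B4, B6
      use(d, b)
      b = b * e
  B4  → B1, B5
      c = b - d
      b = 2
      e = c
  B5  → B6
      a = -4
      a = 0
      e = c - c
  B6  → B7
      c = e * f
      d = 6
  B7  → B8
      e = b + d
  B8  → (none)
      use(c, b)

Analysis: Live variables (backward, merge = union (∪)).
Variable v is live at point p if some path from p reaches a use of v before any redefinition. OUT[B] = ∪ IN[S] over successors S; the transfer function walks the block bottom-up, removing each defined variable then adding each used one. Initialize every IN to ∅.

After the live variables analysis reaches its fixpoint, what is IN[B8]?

Answer: {b, c}

Working:
Per-block solution:
  B0:  IN={b, e, f}  OUT={b, e, f}
  B1:  IN={b, e, f}  OUT={b, d, e, f}
  B2:  IN={d, e, f}  OUT={b, d, e, f}
  B3:  IN={b, d, e, f}  OUT={b, d, e, f}
  B4:  IN={b, d, f}  OUT={b, c, e, f}
  B5:  IN={b, c, f}  OUT={b, e, f}
  B6:  IN={b, e, f}  OUT={b, c, d}
  B7:  IN={b, c, d}  OUT={b, c}
  B8:  IN={b, c}  OUT={}

B8 is the boundary node: OUT[B8] = {}
Applying B8's transfer function to that OUT value gives IN[B8] (row B8 above).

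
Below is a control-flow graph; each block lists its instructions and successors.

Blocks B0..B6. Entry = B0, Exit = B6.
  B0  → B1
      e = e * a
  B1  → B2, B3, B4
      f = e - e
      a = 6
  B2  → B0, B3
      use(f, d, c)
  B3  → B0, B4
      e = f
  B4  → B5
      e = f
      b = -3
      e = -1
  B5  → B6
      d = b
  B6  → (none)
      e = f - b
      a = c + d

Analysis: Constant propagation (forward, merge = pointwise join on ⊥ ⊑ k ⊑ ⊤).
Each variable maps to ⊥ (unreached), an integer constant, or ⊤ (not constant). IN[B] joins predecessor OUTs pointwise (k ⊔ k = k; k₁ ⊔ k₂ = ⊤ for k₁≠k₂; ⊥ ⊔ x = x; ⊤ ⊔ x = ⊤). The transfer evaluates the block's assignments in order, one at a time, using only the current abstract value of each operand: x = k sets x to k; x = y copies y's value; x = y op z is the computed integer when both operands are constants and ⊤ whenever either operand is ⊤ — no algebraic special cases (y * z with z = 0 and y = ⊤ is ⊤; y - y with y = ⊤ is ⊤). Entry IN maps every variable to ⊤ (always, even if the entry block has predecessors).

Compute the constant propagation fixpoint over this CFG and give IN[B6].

Per-block solution:
  B0: | IN=(all ⊤) | OUT=(all ⊤)
  B1: | IN=(all ⊤) | OUT={a:6; rest ⊤}
  B2: | IN={a:6; rest ⊤} | OUT={a:6; rest ⊤}
  B3: | IN={a:6; rest ⊤} | OUT={a:6; rest ⊤}
  B4: | IN={a:6; rest ⊤} | OUT={a:6, b:-3, e:-1; rest ⊤}
  B5: | IN={a:6, b:-3, e:-1; rest ⊤} | OUT={a:6, b:-3, d:-3, e:-1; rest ⊤}
  B6: | IN={a:6, b:-3, d:-3, e:-1; rest ⊤} | OUT={b:-3, d:-3; rest ⊤}

Merge at B6: IN[B6] = OUT[B5] = {a: 6, b: -3, c: ⊤, d: -3, e: -1, f: ⊤}

Answer: {a: 6, b: -3, c: ⊤, d: -3, e: -1, f: ⊤}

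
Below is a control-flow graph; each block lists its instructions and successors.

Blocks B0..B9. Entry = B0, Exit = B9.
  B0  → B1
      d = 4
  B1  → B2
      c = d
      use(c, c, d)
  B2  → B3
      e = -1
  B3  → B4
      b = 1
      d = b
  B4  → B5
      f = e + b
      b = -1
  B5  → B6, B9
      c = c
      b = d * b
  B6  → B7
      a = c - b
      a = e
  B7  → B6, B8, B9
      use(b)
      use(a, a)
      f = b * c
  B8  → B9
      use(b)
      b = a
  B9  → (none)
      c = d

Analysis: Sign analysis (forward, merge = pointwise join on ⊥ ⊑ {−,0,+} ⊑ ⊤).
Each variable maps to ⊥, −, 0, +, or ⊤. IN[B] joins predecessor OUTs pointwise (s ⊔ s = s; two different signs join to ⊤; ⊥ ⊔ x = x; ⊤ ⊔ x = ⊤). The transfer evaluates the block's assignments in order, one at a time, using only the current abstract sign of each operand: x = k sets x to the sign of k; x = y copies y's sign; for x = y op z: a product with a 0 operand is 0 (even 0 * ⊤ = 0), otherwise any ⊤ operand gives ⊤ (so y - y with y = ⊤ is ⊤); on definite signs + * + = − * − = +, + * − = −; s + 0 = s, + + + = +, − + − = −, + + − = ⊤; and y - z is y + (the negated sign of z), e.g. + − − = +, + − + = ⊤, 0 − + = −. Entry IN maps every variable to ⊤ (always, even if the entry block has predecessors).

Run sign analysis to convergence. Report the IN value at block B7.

Converged values:
  B0:  IN=(all ⊤)  OUT={d:+; rest ⊤}
  B1:  IN={d:+; rest ⊤}  OUT={c:+, d:+; rest ⊤}
  B2:  IN={c:+, d:+; rest ⊤}  OUT={c:+, d:+, e:-; rest ⊤}
  B3:  IN={c:+, d:+, e:-; rest ⊤}  OUT={b:+, c:+, d:+, e:-; rest ⊤}
  B4:  IN={b:+, c:+, d:+, e:-; rest ⊤}  OUT={b:-, c:+, d:+, e:-; rest ⊤}
  B5:  IN={b:-, c:+, d:+, e:-; rest ⊤}  OUT={b:-, c:+, d:+, e:-; rest ⊤}
  B6:  IN={b:-, c:+, d:+, e:-; rest ⊤}  OUT={a:-, b:-, c:+, d:+, e:-; rest ⊤}
  B7:  IN={a:-, b:-, c:+, d:+, e:-; rest ⊤}  OUT={a:-, b:-, c:+, d:+, e:-, f:-; rest ⊤}
  B8:  IN={a:-, b:-, c:+, d:+, e:-, f:-; rest ⊤}  OUT={a:-, b:-, c:+, d:+, e:-, f:-; rest ⊤}
  B9:  IN={b:-, c:+, d:+, e:-; rest ⊤}  OUT={b:-, c:+, d:+, e:-; rest ⊤}

Merge at B7: IN[B7] = OUT[B6] = {a: -, b: -, c: +, d: +, e: -, f: ⊤}

Answer: {a: -, b: -, c: +, d: +, e: -, f: ⊤}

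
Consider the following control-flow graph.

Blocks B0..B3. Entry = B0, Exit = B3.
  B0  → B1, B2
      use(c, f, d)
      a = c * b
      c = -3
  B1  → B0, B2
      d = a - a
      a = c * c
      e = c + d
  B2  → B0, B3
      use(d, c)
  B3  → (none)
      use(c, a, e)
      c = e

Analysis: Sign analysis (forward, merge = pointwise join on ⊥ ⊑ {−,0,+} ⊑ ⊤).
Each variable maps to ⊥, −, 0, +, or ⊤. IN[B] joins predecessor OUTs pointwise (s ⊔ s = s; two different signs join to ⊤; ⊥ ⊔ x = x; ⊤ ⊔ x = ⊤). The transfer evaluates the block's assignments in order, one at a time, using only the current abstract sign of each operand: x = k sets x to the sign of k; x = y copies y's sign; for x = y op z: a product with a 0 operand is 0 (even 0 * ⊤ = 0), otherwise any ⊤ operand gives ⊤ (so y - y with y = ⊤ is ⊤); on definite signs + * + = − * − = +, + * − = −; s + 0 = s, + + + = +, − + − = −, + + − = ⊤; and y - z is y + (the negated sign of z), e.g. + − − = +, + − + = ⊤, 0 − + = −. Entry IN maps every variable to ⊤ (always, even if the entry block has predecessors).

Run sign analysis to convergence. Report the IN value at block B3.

Answer: {a: ⊤, b: ⊤, c: -, d: ⊤, e: ⊤, f: ⊤}

Trace:
Converged values:
  B0:  IN=(all ⊤)  OUT={c:-; rest ⊤}
  B1:  IN={c:-; rest ⊤}  OUT={a:+, c:-; rest ⊤}
  B2:  IN={c:-; rest ⊤}  OUT={c:-; rest ⊤}
  B3:  IN={c:-; rest ⊤}  OUT=(all ⊤)

Merge at B3: IN[B3] = OUT[B2] = {a: ⊤, b: ⊤, c: -, d: ⊤, e: ⊤, f: ⊤}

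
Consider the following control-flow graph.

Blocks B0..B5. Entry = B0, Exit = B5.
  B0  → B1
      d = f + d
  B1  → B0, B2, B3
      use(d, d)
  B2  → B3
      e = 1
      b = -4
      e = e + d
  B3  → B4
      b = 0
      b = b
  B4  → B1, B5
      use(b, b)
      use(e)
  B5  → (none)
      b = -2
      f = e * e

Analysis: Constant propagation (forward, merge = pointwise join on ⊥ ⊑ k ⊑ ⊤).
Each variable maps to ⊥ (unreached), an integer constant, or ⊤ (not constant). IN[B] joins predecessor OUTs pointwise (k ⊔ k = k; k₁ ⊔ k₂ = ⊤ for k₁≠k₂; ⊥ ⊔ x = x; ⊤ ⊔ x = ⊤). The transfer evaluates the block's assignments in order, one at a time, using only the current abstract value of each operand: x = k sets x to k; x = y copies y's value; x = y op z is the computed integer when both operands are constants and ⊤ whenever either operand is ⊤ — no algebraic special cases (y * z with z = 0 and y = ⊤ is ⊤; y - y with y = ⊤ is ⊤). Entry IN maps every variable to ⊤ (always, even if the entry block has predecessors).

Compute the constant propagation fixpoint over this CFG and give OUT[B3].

Per-block solution:
  B0: | IN=(all ⊤) | OUT=(all ⊤)
  B1: | IN=(all ⊤) | OUT=(all ⊤)
  B2: | IN=(all ⊤) | OUT={b:-4; rest ⊤}
  B3: | IN=(all ⊤) | OUT={b:0; rest ⊤}
  B4: | IN={b:0; rest ⊤} | OUT={b:0; rest ⊤}
  B5: | IN={b:0; rest ⊤} | OUT={b:-2; rest ⊤}

Merge at B3: IN[B3] = OUT[B1] ⊔ OUT[B2] = {a: ⊤, b: ⊤, c: ⊤, d: ⊤, e: ⊤, f: ⊤}
Applying B3's transfer function to that IN value gives OUT[B3] (row B3 above).

Answer: {a: ⊤, b: 0, c: ⊤, d: ⊤, e: ⊤, f: ⊤}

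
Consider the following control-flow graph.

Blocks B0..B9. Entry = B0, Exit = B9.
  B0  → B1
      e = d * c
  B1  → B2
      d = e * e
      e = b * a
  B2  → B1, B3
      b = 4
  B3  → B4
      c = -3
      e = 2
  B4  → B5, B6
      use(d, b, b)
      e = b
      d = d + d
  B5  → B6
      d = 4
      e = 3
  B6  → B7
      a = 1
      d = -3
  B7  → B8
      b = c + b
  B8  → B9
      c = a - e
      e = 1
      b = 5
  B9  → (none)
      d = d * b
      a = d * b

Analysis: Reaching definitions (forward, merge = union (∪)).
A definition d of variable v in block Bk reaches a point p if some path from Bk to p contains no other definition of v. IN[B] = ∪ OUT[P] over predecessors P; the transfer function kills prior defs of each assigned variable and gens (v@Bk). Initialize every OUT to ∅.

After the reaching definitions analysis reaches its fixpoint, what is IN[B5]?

Answer: {b@B2, c@B3, d@B4, e@B4}

Working:
Converged values:
  B0: | IN={} | OUT={e@B0}
  B1: | IN={b@B2, d@B1, e@B0, e@B1} | OUT={b@B2, d@B1, e@B1}
  B2: | IN={b@B2, d@B1, e@B1} | OUT={b@B2, d@B1, e@B1}
  B3: | IN={b@B2, d@B1, e@B1} | OUT={b@B2, c@B3, d@B1, e@B3}
  B4: | IN={b@B2, c@B3, d@B1, e@B3} | OUT={b@B2, c@B3, d@B4, e@B4}
  B5: | IN={b@B2, c@B3, d@B4, e@B4} | OUT={b@B2, c@B3, d@B5, e@B5}
  B6: | IN={b@B2, c@B3, d@B4, d@B5, e@B4, e@B5} | OUT={a@B6, b@B2, c@B3, d@B6, e@B4, e@B5}
  B7: | IN={a@B6, b@B2, c@B3, d@B6, e@B4, e@B5} | OUT={a@B6, b@B7, c@B3, d@B6, e@B4, e@B5}
  B8: | IN={a@B6, b@B7, c@B3, d@B6, e@B4, e@B5} | OUT={a@B6, b@B8, c@B8, d@B6, e@B8}
  B9: | IN={a@B6, b@B8, c@B8, d@B6, e@B8} | OUT={a@B9, b@B8, c@B8, d@B9, e@B8}

Merge at B5: IN[B5] = OUT[B4] = {b@B2, c@B3, d@B4, e@B4}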